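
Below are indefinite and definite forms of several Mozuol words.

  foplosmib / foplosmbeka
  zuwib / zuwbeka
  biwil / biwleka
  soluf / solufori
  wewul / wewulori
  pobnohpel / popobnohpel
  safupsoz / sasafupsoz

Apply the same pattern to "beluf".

belufori

biwil and wewul both end in -l yet inflect differently (biwleka, wewulori), so the final letter is not what conditions the rule; the last vowel is.
"beluf" has last vowel 'u'. The stems whose last vowel is 'u' (soluf → solufori, wewul → wewulori) add -ori.
So beluf → belufori.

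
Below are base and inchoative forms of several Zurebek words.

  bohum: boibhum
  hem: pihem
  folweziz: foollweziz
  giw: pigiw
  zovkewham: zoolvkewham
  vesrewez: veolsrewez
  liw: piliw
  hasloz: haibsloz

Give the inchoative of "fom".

pifom

hem and bohum both end in -m yet inflect differently (pihem, boibhum), so the final letter is not what conditions the rule; the number of vowels is.
"fom" has 1 vowel. The stems with 1 vowel (hem → pihem, giw → pigiw, liw → piliw) add the prefix pi-.
The other patterns: stems with 2 vowels insert -ib- after the first vowel; stems with 3 vowels insert -ol- after the first vowel.
So fom → pifom.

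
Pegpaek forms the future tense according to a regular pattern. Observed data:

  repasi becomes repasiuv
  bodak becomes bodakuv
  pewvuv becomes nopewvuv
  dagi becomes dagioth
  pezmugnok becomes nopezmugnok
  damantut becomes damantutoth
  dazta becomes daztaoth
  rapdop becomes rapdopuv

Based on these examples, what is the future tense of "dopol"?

dopoloth

"dopol" begins with d-. The stems beginning with d- (dagi → dagioth, damantut → damantutoth, dazta → daztaoth) add -oth.
The other patterns: stems beginning with p- add the prefix no-; stems beginning with b- or r- add -uv.
So dopol → dopoloth.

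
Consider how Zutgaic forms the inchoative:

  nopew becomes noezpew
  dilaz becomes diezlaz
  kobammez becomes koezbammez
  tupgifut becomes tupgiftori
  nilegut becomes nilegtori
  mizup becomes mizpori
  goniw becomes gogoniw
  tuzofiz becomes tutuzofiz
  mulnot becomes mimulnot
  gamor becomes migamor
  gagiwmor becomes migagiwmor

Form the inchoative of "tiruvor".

mitiruvor

"tiruvor" has last vowel 'o'. The stems whose last vowel is 'o' (mulnot → mimulnot, gamor → migamor, gagiwmor → migagiwmor) add the prefix mi-.
The other patterns: stems whose last vowel is 'a' or 'e' insert -ez- after the first vowel; stems whose last vowel is 'u' delete the last vowel and add -ori; stems whose last vowel is 'i' repeat the first consonant+vowel as a prefix.
So tiruvor → mitiruvor.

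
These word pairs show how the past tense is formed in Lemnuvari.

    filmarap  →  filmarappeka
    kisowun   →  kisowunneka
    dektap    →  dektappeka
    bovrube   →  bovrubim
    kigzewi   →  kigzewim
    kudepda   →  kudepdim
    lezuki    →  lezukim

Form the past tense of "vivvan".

vivvanneka

filmarap and kudepda both have last vowel 'a' yet inflect differently (filmarappeka, kudepdim), so the last vowel is not what conditions the rule; whether the stem ends in a vowel or a consonant is.
"vivvan" ends in a consonant. The stems ending in a consonant (filmarap → filmarappeka, kisowun → kisowunneka, dektap → dektappeka) double the final consonant and add -eka.
The other pattern: stems ending in a vowel drop the final letter and add -im.
So vivvan → vivvanneka.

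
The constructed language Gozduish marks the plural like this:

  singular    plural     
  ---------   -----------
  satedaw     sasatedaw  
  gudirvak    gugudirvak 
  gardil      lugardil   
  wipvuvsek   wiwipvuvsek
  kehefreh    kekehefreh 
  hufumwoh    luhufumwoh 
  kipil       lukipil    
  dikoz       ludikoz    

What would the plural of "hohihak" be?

hufumwoh and kehefreh both end in -h yet inflect differently (luhufumwoh, kekehefreh), so the final letter is not what conditions the rule; the last vowel is.
"hohihak" has last vowel 'a'. The stems whose last vowel is 'a' (gudirvak → gugudirvak, satedaw → sasatedaw) repeat the first consonant+vowel as a prefix.
So hohihak → hohohihak.

hohohihak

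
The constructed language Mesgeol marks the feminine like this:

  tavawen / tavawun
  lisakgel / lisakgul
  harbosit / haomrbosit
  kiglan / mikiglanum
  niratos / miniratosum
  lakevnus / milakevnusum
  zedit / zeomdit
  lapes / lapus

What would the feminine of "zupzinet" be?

zupzinut

lapes and lakevnus both end in -s yet inflect differently (lapus, milakevnusum), so the final letter is not what conditions the rule; the last vowel is.
"zupzinet" has last vowel 'e'. The stems whose last vowel is 'e' (lisakgel → lisakgul, tavawen → tavawun, lapes → lapus) change the last vowel to 'u'.
The other patterns: stems whose last vowel is 'i' insert -om- after the first vowel; stems whose last vowel is 'a', 'o' or 'u' add mi- … -um around the stem.
So zupzinet → zupzinut.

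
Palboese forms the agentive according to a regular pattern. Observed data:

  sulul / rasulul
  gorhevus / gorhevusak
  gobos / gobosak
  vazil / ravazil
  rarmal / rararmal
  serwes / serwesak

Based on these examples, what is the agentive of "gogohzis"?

gorhevus and sulul both have last vowel 'u' yet inflect differently (gorhevusak, rasulul), so the last vowel is not what conditions the rule; the final letter is.
"gogohzis" ends in -s. The stems ending in -s (serwes → serwesak, gobos → gobosak, gorhevus → gorhevusak) add -ak.
So gogohzis → gogohzisak.

gogohzisak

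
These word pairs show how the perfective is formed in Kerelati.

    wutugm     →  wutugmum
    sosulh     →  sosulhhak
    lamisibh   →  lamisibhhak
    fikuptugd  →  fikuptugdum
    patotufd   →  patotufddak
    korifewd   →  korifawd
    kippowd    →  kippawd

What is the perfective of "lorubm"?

fikuptugd and korifewd both end in -d yet inflect differently (fikuptugdum, korifawd), so the final letter is not what conditions the rule; the second-to-last letter is.
"lorubm" has second-to-last letter 'b'. The one such stem in the data (lamisibh → lamisibhhak) doubles the final consonant and adds -ak (as do sosulh, patotufd), so the same rule applies.
The other patterns: stems whose second-to-last letter is 'g' add -um; stems whose second-to-last letter is 'w' change the last vowel to 'a'.
So lorubm → lorubmmak.

lorubmmak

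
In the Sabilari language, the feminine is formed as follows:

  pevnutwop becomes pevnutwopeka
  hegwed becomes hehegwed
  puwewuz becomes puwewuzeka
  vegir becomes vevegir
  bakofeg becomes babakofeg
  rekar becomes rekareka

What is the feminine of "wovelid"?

vegir and rekar both end in -r yet inflect differently (vevegir, rekareka), so the final letter is not what conditions the rule; the last vowel is.
"wovelid" has last vowel 'i'. The one such stem in the data (vegir → vevegir) repeats the first consonant+vowel as a prefix (as do bakofeg, hegwed), so the same rule applies.
The other pattern: stems whose last vowel is 'a', 'o' or 'u' add -eka.
So wovelid → wowovelid.

wowovelid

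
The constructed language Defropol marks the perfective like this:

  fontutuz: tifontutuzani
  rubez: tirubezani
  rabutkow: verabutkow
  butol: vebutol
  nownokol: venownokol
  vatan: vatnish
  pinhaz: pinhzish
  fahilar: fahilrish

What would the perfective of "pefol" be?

vepefol

fontutuz and pinhaz both end in -z yet inflect differently (tifontutuzani, pinhzish), so the final letter is not what conditions the rule; the last vowel is.
"pefol" has last vowel 'o'. The stems whose last vowel is 'o' (rabutkow → verabutkow, butol → vebutol, nownokol → venownokol) add the prefix ve-.
The other patterns: stems whose last vowel is 'e' or 'u' add ti- … -ani around the stem; stems whose last vowel is 'a' delete the last vowel and add -ish.
So pefol → vepefol.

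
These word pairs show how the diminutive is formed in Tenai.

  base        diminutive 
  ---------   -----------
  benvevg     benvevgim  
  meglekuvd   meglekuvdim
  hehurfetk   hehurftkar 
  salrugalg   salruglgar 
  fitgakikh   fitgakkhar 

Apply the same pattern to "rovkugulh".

"rovkugulh" has second-to-last letter 'l'. The one such stem in the data (salrugalg → salruglgar) deletes the last vowel and adds -ar (as do hehurfetk, fitgakikh), so the same rule applies.
The other pattern: stems whose second-to-last letter is 'v' add -im.
So rovkugulh → rovkuglhar.

rovkuglhar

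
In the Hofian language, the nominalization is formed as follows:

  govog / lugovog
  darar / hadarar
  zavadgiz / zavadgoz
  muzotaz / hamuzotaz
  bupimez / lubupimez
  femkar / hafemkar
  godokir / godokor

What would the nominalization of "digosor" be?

muzotaz and bupimez both end in -z yet inflect differently (hamuzotaz, lubupimez), so the final letter is not what conditions the rule; the last vowel is.
"digosor" has last vowel 'o'. The one such stem in the data (govog → lugovog) adds the prefix lu-, so the same rule applies.
So digosor → ludigosor.

ludigosor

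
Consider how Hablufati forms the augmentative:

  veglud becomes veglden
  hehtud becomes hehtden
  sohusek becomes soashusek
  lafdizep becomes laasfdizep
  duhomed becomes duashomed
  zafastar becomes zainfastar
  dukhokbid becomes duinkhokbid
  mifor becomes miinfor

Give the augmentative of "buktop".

buinktop

"buktop" has last vowel 'o'. The one such stem in the data (mifor → miinfor) inserts -in- after the first vowel (as do zafastar, dukhokbid), so the same rule applies.
So buktop → buinktop.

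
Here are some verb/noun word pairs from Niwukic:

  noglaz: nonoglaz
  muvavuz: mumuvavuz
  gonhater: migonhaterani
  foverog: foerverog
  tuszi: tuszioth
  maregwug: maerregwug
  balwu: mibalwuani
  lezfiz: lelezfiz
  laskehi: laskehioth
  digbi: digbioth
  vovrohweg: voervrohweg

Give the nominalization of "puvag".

tuszi and lezfiz both have last vowel 'i' yet inflect differently (tuszioth, lelezfiz), so the last vowel is not what conditions the rule; the final letter is.
"puvag" ends in -g. The stems ending in -g (foverog → foerverog, maregwug → maerregwug, vovrohweg → voervrohweg) insert -er- after the first vowel.
So puvag → puervag.

puervag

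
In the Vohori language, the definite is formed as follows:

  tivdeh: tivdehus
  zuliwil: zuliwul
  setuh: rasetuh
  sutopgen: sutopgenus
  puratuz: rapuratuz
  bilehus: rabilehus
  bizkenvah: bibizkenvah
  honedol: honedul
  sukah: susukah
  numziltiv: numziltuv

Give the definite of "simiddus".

setuh and bizkenvah both end in -h yet inflect differently (rasetuh, bibizkenvah), so the final letter is not what conditions the rule; the last vowel is.
"simiddus" has last vowel 'u'. The stems whose last vowel is 'u' (bilehus → rabilehus, puratuz → rapuratuz, setuh → rasetuh) add the prefix ra-.
So simiddus → rasimiddus.

rasimiddus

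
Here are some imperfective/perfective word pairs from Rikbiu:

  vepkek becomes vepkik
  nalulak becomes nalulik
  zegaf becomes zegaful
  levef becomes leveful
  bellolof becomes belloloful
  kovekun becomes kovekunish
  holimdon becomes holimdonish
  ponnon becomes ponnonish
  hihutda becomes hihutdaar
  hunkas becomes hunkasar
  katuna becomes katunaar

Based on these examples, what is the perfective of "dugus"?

dugusar

nalulak and zegaf both have last vowel 'a' yet inflect differently (nalulik, zegaful), so the last vowel is not what conditions the rule; the final letter is.
"dugus" ends in -s. The one such stem in the data (hunkas → hunkasar) adds -ar, so the same rule applies.
The other patterns: stems ending in -k change the last vowel to 'i'; stems ending in -f add -ul; stems ending in -n add -ish.
So dugus → dugusar.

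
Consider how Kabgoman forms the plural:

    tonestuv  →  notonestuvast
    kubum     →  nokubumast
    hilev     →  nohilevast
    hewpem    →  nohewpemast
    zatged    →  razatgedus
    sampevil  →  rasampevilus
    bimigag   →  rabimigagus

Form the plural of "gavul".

ragavulus

hilev and zatged both have last vowel 'e' yet inflect differently (nohilevast, razatgedus), so the last vowel is not what conditions the rule; the final letter is.
"gavul" ends in -l. The one such stem in the data (sampevil → rasampevilus) adds ra- … -us around the stem, so the same rule applies.
So gavul → ragavulus.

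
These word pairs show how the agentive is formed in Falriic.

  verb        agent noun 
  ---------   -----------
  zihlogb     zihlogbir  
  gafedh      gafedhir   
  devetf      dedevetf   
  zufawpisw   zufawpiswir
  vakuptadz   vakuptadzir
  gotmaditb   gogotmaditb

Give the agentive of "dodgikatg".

dododgikatg

"dodgikatg" has second-to-last letter 't'. The stems whose second-to-last letter is 't' (devetf → dedevetf, gotmaditb → gogotmaditb) repeat the first consonant+vowel as a prefix.
The other pattern: stems whose second-to-last letter is 'd', 'g' or 's' add -ir.
So dodgikatg → dododgikatg.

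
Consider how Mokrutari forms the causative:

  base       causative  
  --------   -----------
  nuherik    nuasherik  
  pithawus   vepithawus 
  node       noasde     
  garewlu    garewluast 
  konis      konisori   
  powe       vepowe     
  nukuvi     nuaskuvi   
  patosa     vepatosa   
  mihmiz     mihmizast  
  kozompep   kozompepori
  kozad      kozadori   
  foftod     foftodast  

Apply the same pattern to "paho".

node and powe both end in -e yet inflect differently (noasde, vepowe), so the final letter is not what conditions the rule; the first letter is.
"paho" begins with p-. The stems beginning with p- (powe → vepowe, patosa → vepatosa, pithawus → vepithawus) add the prefix ve-.
The other patterns: stems beginning with n- insert -as- after the first vowel; stems beginning with k- add -ori; stems beginning with f-, g- or m- add -ast.
So paho → vepaho.

vepaho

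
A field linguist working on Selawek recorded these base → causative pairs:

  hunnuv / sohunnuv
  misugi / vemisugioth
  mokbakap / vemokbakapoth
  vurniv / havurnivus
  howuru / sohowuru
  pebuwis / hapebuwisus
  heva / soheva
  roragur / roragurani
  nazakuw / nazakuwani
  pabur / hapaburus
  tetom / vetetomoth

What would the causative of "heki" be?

soheki

"heki" begins with h-. The stems beginning with h- (heva → soheva, hunnuv → sohunnuv, howuru → sohowuru) add the prefix so-.
The other patterns: stems beginning with n- or r- add -ani; stems beginning with p- or v- add ha- … -us around the stem; stems beginning with m- or t- add ve- … -oth around the stem.
So heki → soheki.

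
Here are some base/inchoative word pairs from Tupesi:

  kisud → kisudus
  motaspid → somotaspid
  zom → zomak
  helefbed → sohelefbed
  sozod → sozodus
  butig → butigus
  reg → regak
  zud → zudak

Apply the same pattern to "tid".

tidak

"tid" has 1 vowel. The stems with 1 vowel (zud → zudak, reg → regak, zom → zomak) add -ak.
The other patterns: stems with 2 vowels add -us; stems with 3 vowels add the prefix so-.
So tid → tidak.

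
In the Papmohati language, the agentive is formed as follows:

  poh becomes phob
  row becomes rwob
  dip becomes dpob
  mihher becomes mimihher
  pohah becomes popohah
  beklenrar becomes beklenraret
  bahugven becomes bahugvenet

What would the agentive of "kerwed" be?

kekerwed

poh and pohah both end in -h yet inflect differently (phob, popohah), so the final letter is not what conditions the rule; the number of vowels is.
"kerwed" has 2 vowels. The stems with 2 vowels (mihher → mimihher, pohah → popohah) repeat the first consonant+vowel as a prefix.
The other patterns: stems with 1 vowel delete the last vowel and add -ob; stems with 3 vowels add -et.
So kerwed → kekerwed.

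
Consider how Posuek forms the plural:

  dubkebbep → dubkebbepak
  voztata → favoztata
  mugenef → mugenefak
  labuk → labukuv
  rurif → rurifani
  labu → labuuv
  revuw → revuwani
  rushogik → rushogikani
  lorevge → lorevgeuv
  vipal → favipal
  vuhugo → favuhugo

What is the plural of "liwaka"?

liwakauv

rushogik and labuk both end in -k yet inflect differently (rushogikani, labukuv), so the final letter is not what conditions the rule; the first letter is.
"liwaka" begins with l-. The stems beginning with l- (labu → labuuv, lorevge → lorevgeuv, labuk → labukuv) add -uv.
The other patterns: stems beginning with v- add the prefix fa-; stems beginning with r- add -ani; stems beginning with d- or m- add -ak.
So liwaka → liwakauv.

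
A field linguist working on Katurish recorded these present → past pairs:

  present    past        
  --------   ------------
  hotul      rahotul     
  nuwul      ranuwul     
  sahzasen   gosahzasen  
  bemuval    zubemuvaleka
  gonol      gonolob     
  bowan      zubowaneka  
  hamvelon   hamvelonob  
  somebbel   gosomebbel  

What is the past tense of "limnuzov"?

limnuzovob

sahzasen and hamvelon both end in -n yet inflect differently (gosahzasen, hamvelonob), so the final letter is not what conditions the rule; the last vowel is.
"limnuzov" has last vowel 'o'. The stems whose last vowel is 'o' (hamvelon → hamvelonob, gonol → gonolob) add -ob.
So limnuzov → limnuzovob.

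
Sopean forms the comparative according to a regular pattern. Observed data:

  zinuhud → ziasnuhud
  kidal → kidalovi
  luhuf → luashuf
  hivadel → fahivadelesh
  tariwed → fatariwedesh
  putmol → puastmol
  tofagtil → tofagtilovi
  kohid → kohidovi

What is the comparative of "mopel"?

kohid and tariwed both end in -d yet inflect differently (kohidovi, fatariwedesh), so the final letter is not what conditions the rule; the last vowel is.
"mopel" has last vowel 'e'. The stems whose last vowel is 'e' (tariwed → fatariwedesh, hivadel → fahivadelesh) add fa- … -esh around the stem.
The other patterns: stems whose last vowel is 'a' or 'i' add -ovi; stems whose last vowel is 'o' or 'u' insert -as- after the first vowel.
So mopel → famopelesh.

famopelesh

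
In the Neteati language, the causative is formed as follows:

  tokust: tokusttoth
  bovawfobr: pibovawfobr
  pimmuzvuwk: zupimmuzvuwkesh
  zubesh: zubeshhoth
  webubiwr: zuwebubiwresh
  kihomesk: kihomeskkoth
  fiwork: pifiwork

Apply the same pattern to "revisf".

revisffoth

pimmuzvuwk and kihomesk both end in -k yet inflect differently (zupimmuzvuwkesh, kihomeskkoth), so the final letter is not what conditions the rule; the second-to-last letter is.
"revisf" has second-to-last letter 's'. The stems whose second-to-last letter is 's' (kihomesk → kihomeskkoth, zubesh → zubeshhoth, tokust → tokusttoth) double the final consonant and add -oth.
So revisf → revisffoth.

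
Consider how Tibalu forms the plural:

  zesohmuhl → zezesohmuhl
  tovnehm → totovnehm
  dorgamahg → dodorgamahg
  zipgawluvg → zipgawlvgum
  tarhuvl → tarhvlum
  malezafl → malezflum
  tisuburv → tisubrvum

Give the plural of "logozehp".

"logozehp" has second-to-last letter 'h'. The stems whose second-to-last letter is 'h' (zesohmuhl → zezesohmuhl, tovnehm → totovnehm, dorgamahg → dodorgamahg) repeat the first consonant+vowel as a prefix.
The other pattern: stems whose second-to-last letter is 'f', 'r' or 'v' delete the last vowel and add -um.
So logozehp → lologozehp.

lologozehp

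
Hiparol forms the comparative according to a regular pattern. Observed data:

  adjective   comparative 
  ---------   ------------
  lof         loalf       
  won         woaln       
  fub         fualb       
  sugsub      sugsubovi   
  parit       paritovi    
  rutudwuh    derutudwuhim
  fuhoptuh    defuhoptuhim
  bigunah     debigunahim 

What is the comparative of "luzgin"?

fub and sugsub both end in -b yet inflect differently (fualb, sugsubovi), so the final letter is not what conditions the rule; the number of vowels is.
"luzgin" has 2 vowels. The stems with 2 vowels (sugsub → sugsubovi, parit → paritovi) add -ovi.
The other patterns: stems with 1 vowel insert -al- after the first vowel; stems with 3 vowels add de- … -im around the stem.
So luzgin → luzginovi.

luzginovi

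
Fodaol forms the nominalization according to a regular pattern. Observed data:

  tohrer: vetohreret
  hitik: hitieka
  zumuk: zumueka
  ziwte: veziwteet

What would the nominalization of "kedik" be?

"kedik" ends in -k. The stems ending in -k (zumuk → zumueka, hitik → hitieka) drop the final letter and add -eka.
The other pattern: stems ending in -e or -r add ve- … -et around the stem.
So kedik → kedieka.

kedieka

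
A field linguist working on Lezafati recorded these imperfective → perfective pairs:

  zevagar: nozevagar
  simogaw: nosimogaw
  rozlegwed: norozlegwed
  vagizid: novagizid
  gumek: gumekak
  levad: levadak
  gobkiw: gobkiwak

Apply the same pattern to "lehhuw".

lehhuwak

levad and rozlegwed both end in -d yet inflect differently (levadak, norozlegwed), so the final letter is not what conditions the rule; the number of vowels is.
"lehhuw" has 2 vowels. The stems with 2 vowels (gobkiw → gobkiwak, gumek → gumekak, levad → levadak) add -ak.
So lehhuw → lehhuwak.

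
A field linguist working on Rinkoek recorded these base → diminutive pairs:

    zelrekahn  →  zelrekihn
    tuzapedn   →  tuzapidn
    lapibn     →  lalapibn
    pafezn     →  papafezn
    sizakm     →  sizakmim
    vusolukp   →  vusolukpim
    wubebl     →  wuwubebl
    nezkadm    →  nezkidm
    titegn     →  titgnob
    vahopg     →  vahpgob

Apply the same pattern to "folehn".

sizakm and nezkadm both end in -m yet inflect differently (sizakmim, nezkidm), so the final letter is not what conditions the rule; the second-to-last letter is.
"folehn" has second-to-last letter 'h'. The one such stem in the data (zelrekahn → zelrekihn) changes the last vowel to 'i' (as do tuzapedn, nezkadm), so the same rule applies.
So folehn → folihn.

folihn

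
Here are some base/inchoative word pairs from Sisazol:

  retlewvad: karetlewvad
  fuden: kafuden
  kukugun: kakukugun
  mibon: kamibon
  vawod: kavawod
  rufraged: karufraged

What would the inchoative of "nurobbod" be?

kanurobbod

Every pair shown (retlewvad → karetlewvad, fuden → kafuden, kukugun → kakukugun, …) follows the same rule: add the prefix ka-.
So nurobbod → kanurobbod.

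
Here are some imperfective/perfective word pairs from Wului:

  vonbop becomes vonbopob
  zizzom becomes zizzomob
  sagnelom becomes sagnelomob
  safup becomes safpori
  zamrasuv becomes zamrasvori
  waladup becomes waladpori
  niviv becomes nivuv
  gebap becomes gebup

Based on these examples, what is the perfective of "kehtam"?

kehtum

vonbop and safup both end in -p yet inflect differently (vonbopob, safpori), so the final letter is not what conditions the rule; the last vowel is.
"kehtam" has last vowel 'a'. The one such stem in the data (gebap → gebup) changes the last vowel to 'u' (as does niviv), so the same rule applies.
The other patterns: stems whose last vowel is 'o' add -ob; stems whose last vowel is 'u' delete the last vowel and add -ori.
So kehtam → kehtum.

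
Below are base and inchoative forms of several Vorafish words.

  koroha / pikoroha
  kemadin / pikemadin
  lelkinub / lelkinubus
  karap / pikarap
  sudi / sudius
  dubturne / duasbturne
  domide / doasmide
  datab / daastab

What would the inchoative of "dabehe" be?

daasbehe

datab and lelkinub both end in -b yet inflect differently (daastab, lelkinubus), so the final letter is not what conditions the rule; the first letter is.
"dabehe" begins with d-. The stems beginning with d- (dubturne → duasbturne, domide → doasmide, datab → daastab) insert -as- after the first vowel.
So dabehe → daasbehe.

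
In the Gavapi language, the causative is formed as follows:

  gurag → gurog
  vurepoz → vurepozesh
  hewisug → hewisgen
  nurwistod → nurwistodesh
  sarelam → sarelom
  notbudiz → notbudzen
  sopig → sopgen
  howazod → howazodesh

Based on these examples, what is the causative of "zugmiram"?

zugmirom

gurag and hewisug both end in -g yet inflect differently (gurog, hewisgen), so the final letter is not what conditions the rule; the last vowel is.
"zugmiram" has last vowel 'a'. The stems whose last vowel is 'a' (sarelam → sarelom, gurag → gurog) change the last vowel to 'o'.
So zugmiram → zugmirom.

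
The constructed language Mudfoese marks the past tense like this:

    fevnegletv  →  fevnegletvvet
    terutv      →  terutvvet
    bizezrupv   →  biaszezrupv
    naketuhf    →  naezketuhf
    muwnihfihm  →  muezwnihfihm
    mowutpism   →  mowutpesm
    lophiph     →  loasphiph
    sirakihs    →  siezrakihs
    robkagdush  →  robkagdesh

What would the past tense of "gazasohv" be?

gaezzasohv

terutv and bizezrupv both end in -v yet inflect differently (terutvvet, biaszezrupv), so the final letter is not what conditions the rule; the second-to-last letter is.
"gazasohv" has second-to-last letter 'h'. The stems whose second-to-last letter is 'h' (muwnihfihm → muezwnihfihm, naketuhf → naezketuhf, sirakihs → siezrakihs) insert -ez- after the first vowel.
So gazasohv → gaezzasohv.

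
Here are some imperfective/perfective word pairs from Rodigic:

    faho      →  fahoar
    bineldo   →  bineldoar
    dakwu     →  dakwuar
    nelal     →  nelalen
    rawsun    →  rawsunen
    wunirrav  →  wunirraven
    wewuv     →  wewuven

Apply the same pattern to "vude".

vudear

"vude" ends in a vowel. The stems ending in a vowel (faho → fahoar, bineldo → bineldoar, dakwu → dakwuar) add -ar.
The other pattern: stems ending in a consonant add -en.
So vude → vudear.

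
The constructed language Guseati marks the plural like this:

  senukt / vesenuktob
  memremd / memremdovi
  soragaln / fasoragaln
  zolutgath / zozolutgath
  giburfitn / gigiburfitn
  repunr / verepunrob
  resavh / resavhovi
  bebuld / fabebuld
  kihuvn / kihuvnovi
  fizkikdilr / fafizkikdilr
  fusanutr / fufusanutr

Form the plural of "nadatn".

"nadatn" has second-to-last letter 't'. The stems whose second-to-last letter is 't' (zolutgath → zozolutgath, fusanutr → fufusanutr, giburfitn → gigiburfitn) repeat the first consonant+vowel as a prefix.
So nadatn → nanadatn.

nanadatn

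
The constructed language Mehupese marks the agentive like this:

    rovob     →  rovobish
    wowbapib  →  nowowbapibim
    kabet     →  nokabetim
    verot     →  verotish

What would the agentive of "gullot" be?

"gullot" has last vowel 'o'. The stems whose last vowel is 'o' (rovob → rovobish, verot → verotish) add -ish.
So gullot → gullotish.

gullotish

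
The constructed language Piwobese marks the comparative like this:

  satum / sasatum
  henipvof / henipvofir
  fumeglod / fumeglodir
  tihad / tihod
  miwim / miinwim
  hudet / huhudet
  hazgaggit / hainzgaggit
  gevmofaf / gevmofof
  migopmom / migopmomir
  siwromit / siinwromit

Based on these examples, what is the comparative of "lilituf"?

lililituf

"lilituf" has last vowel 'u'. The one such stem in the data (satum → sasatum) repeats the first consonant+vowel as a prefix (as does hudet), so the same rule applies.
The other patterns: stems whose last vowel is 'i' insert -in- after the first vowel; stems whose last vowel is 'o' add -ir; stems whose last vowel is 'a' change the last vowel to 'o'.
So lilituf → lililituf.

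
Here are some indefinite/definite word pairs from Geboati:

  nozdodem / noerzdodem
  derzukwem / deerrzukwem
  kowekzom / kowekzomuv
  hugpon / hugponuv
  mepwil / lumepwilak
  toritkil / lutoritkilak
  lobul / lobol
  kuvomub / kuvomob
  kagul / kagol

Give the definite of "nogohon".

mepwil and lobul both end in -l yet inflect differently (lumepwilak, lobol), so the final letter is not what conditions the rule; the last vowel is.
"nogohon" has last vowel 'o'. The stems whose last vowel is 'o' (kowekzom → kowekzomuv, hugpon → hugponuv) add -uv.
So nogohon → nogohonuv.

nogohonuv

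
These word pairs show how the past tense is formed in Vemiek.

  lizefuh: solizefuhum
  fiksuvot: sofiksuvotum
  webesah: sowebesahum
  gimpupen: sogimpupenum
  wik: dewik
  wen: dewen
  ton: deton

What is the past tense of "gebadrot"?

gimpupen and wen both end in -n yet inflect differently (sogimpupenum, dewen), so the final letter is not what conditions the rule; the number of vowels is.
"gebadrot" has 3 vowels. The stems with 3 vowels (lizefuh → solizefuhum, fiksuvot → sofiksuvotum, webesah → sowebesahum) add so- … -um around the stem.
So gebadrot → sogebadrotum.

sogebadrotum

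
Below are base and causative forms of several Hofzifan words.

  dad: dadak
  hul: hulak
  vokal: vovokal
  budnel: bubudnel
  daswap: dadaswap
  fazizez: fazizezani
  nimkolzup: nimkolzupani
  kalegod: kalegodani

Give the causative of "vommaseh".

hul and vokal both end in -l yet inflect differently (hulak, vovokal), so the final letter is not what conditions the rule; the number of vowels is.
"vommaseh" has 3 vowels. The stems with 3 vowels (fazizez → fazizezani, nimkolzup → nimkolzupani, kalegod → kalegodani) add -ani.
The other patterns: stems with 1 vowel add -ak; stems with 2 vowels repeat the first consonant+vowel as a prefix.
So vommaseh → vommasehani.

vommasehani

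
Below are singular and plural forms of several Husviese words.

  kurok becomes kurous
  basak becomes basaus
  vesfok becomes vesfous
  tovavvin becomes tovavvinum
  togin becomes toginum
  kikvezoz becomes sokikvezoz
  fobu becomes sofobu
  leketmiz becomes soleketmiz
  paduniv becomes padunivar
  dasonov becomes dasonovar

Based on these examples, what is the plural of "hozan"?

kurok and kikvezoz both have last vowel 'o' yet inflect differently (kurous, sokikvezoz), so the last vowel is not what conditions the rule; the final letter is.
"hozan" ends in -n. The stems ending in -n (tovavvin → tovavvinum, togin → toginum) add -um.
So hozan → hozanum.

hozanum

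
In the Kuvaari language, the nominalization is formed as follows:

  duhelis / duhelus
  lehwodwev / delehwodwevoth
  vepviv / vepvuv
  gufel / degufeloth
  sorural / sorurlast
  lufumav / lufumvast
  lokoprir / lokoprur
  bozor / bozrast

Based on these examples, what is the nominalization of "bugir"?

bugur

"bugir" has last vowel 'i'. The stems whose last vowel is 'i' (lokoprir → lokoprur, duhelis → duhelus, vepviv → vepvuv) change the last vowel to 'u'.
So bugir → bugur.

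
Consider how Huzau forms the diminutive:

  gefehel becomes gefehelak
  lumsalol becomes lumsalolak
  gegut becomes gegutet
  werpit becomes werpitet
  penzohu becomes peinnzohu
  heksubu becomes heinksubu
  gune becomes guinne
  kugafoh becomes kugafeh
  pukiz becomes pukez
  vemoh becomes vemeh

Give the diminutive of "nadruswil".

gegut and penzohu both have last vowel 'u' yet inflect differently (gegutet, peinnzohu), so the last vowel is not what conditions the rule; the final letter is.
"nadruswil" ends in -l. The stems ending in -l (gefehel → gefehelak, lumsalol → lumsalolak) add -ak.
The other patterns: stems ending in -t add -et; stems ending in -e or -u insert -in- after the first vowel; stems ending in -h or -z change the last vowel to 'e'.
So nadruswil → nadruswilak.

nadruswilak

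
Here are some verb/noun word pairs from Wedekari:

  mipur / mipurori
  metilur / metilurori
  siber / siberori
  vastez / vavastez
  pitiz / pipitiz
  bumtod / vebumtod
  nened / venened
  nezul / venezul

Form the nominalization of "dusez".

dudusez

"dusez" ends in -z. The stems ending in -z (vastez → vavastez, pitiz → pipitiz) repeat the first consonant+vowel as a prefix.
So dusez → dudusez.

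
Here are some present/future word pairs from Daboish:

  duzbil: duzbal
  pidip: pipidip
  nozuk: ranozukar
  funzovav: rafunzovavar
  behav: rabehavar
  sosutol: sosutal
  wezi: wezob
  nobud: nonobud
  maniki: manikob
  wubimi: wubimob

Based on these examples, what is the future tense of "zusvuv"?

"zusvuv" ends in -v. The stems ending in -v (behav → rabehavar, funzovav → rafunzovavar) add ra- … -ar around the stem.
So zusvuv → razusvuvar.

razusvuvar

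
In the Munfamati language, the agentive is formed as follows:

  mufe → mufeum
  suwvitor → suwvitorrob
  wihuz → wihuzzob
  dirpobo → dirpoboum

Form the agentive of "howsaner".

"howsaner" ends in a consonant. The stems ending in a consonant (suwvitor → suwvitorrob, wihuz → wihuzzob) double the final consonant and add -ob.
The other pattern: stems ending in a vowel add -um.
So howsaner → howsanerrob.

howsanerrob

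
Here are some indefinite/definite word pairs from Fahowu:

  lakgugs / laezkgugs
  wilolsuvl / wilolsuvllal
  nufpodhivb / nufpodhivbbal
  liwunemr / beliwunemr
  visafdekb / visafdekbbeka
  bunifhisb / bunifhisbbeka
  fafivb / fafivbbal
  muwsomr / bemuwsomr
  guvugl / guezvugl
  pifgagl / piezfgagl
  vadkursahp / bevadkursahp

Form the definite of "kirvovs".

"kirvovs" has second-to-last letter 'v'. The stems whose second-to-last letter is 'v' (wilolsuvl → wilolsuvllal, fafivb → fafivbbal, nufpodhivb → nufpodhivbbal) double the final consonant and add -al.
So kirvovs → kirvovssal.

kirvovssal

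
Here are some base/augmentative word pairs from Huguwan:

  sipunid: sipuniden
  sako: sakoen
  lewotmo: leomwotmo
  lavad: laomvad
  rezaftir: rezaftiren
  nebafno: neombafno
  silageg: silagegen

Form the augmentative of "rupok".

lavad and sipunid both end in -d yet inflect differently (laomvad, sipuniden), so the final letter is not what conditions the rule; the first letter is.
"rupok" begins with r-. The one such stem in the data (rezaftir → rezaftiren) adds -en, so the same rule applies.
The other pattern: stems beginning with l- or n- insert -om- after the first vowel.
So rupok → rupoken.

rupoken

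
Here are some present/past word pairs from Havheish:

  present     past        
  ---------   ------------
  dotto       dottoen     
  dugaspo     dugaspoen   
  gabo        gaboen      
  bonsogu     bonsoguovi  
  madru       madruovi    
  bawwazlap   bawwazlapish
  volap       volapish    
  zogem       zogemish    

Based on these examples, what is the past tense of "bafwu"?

bafwuovi

"bafwu" ends in -u. The stems ending in -u (bonsogu → bonsoguovi, madru → madruovi) add -ovi.
The other patterns: stems ending in -o add -en; stems ending in -m or -p add -ish.
So bafwu → bafwuovi.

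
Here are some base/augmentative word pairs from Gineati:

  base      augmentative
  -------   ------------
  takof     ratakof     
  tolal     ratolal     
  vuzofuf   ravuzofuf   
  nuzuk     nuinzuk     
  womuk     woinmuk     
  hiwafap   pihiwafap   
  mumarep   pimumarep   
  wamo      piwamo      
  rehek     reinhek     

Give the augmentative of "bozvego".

pibozvego

"bozvego" ends in -o. The one such stem in the data (wamo → piwamo) adds the prefix pi-, so the same rule applies.
So bozvego → pibozvego.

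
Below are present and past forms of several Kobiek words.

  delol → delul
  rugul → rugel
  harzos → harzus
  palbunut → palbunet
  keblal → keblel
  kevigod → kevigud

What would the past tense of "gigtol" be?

rugul and delol both end in -l yet inflect differently (rugel, delul), so the final letter is not what conditions the rule; the last vowel is.
"gigtol" has last vowel 'o'. The stems whose last vowel is 'o' (harzos → harzus, kevigod → kevigud, delol → delul) change the last vowel to 'u'.
So gigtol → gigtul.

gigtul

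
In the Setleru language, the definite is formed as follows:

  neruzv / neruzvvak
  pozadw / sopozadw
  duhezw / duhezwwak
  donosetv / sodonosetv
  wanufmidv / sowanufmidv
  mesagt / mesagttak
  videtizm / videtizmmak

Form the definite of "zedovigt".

neruzv and wanufmidv both end in -v yet inflect differently (neruzvvak, sowanufmidv), so the final letter is not what conditions the rule; the second-to-last letter is.
"zedovigt" has second-to-last letter 'g'. The one such stem in the data (mesagt → mesagttak) doubles the final consonant and adds -ak (as do videtizm, neruzv), so the same rule applies.
The other pattern: stems whose second-to-last letter is 'd' or 't' add the prefix so-.
So zedovigt → zedovigttak.

zedovigttak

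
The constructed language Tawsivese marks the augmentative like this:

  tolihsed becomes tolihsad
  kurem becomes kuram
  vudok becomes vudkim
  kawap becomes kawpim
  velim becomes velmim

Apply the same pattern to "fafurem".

kurem and velim both end in -m yet inflect differently (kuram, velmim), so the final letter is not what conditions the rule; the last vowel is.
"fafurem" has last vowel 'e'. The stems whose last vowel is 'e' (tolihsed → tolihsad, kurem → kuram) change the last vowel to 'a'.
So fafurem → fafuram.

fafuram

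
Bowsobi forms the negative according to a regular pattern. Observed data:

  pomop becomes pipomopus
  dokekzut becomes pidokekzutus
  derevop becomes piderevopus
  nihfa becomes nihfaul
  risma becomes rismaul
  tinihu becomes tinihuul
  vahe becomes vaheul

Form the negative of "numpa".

dokekzut and tinihu both have last vowel 'u' yet inflect differently (pidokekzutus, tinihuul), so the last vowel is not what conditions the rule; whether the stem ends in a vowel or a consonant is.
"numpa" ends in a vowel. The stems ending in a vowel (nihfa → nihfaul, risma → rismaul, tinihu → tinihuul) add -ul.
So numpa → numpaul.

numpaul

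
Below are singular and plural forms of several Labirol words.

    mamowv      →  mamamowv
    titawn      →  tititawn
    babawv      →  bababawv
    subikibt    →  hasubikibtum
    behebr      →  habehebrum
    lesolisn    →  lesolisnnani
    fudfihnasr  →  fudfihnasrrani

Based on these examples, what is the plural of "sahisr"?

titawn and lesolisn both end in -n yet inflect differently (tititawn, lesolisnnani), so the final letter is not what conditions the rule; the second-to-last letter is.
"sahisr" has second-to-last letter 's'. The stems whose second-to-last letter is 's' (lesolisn → lesolisnnani, fudfihnasr → fudfihnasrrani) double the final consonant and add -ani.
The other patterns: stems whose second-to-last letter is 'w' repeat the first consonant+vowel as a prefix; stems whose second-to-last letter is 'b' add ha- … -um around the stem.
So sahisr → sahisrrani.

sahisrrani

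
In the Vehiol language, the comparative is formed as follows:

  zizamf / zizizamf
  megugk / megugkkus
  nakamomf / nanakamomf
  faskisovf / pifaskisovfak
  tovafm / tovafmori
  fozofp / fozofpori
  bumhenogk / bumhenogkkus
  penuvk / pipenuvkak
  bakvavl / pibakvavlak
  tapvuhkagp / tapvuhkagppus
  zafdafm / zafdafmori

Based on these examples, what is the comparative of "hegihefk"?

hegihefkori

faskisovf and zizamf both end in -f yet inflect differently (pifaskisovfak, zizizamf), so the final letter is not what conditions the rule; the second-to-last letter is.
"hegihefk" has second-to-last letter 'f'. The stems whose second-to-last letter is 'f' (fozofp → fozofpori, zafdafm → zafdafmori, tovafm → tovafmori) add -ori.
The other patterns: stems whose second-to-last letter is 'v' add pi- … -ak around the stem; stems whose second-to-last letter is 'm' repeat the first consonant+vowel as a prefix; stems whose second-to-last letter is 'g' double the final consonant and add -us.
So hegihefk → hegihefkori.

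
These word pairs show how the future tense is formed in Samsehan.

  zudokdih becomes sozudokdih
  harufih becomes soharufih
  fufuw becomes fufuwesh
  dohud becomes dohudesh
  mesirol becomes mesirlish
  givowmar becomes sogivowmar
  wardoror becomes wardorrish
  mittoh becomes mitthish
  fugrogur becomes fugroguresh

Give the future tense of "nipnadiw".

"nipnadiw" has last vowel 'i'. The stems whose last vowel is 'i' (harufih → soharufih, zudokdih → sozudokdih) add the prefix so-.
The other patterns: stems whose last vowel is 'o' delete the last vowel and add -ish; stems whose last vowel is 'u' add -esh.
So nipnadiw → sonipnadiw.

sonipnadiw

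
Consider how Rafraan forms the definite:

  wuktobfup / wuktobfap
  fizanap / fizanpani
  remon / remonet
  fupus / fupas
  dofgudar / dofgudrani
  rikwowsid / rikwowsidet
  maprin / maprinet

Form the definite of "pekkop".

fizanap and wuktobfup both end in -p yet inflect differently (fizanpani, wuktobfap), so the final letter is not what conditions the rule; the last vowel is.
"pekkop" has last vowel 'o'. The one such stem in the data (remon → remonet) adds -et, so the same rule applies.
So pekkop → pekkopet.

pekkopet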